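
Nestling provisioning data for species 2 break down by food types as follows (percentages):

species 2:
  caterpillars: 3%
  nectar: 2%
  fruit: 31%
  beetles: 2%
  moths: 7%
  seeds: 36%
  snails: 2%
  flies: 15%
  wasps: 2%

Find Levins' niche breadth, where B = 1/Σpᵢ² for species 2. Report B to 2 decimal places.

Convert percentages to proportions (divide by 100).
Σpᵢ² = 0.03² + 0.02² + 0.31² + 0.02² + 0.07² + 0.36² + 0.02² + 0.15² + 0.02² = 0.0009 + 0.0004 + 0.0961 + 0.0004 + 0.0049 + 0.1296 + 0.0004 + 0.0225 + 0.0004 = 0.2556
B = 1 / 0.2556 = 3.9124

3.91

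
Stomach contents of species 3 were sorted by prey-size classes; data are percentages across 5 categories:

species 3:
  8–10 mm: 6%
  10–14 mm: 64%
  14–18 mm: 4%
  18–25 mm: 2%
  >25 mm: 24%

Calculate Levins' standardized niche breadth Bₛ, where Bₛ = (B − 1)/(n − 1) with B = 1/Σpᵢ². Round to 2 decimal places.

Convert percentages to proportions (divide by 100).
Σpᵢ² = 0.06² + 0.64² + 0.04² + 0.02² + 0.24² = 0.0036 + 0.4096 + 0.0016 + 0.0004 + 0.0576 = 0.4728
B = 1 / 0.4728 = 2.1151
Bₛ = (B − 1)/(n − 1) = (2.1151 − 1)/(5 − 1) = 1.1151/4 = 0.2788

0.28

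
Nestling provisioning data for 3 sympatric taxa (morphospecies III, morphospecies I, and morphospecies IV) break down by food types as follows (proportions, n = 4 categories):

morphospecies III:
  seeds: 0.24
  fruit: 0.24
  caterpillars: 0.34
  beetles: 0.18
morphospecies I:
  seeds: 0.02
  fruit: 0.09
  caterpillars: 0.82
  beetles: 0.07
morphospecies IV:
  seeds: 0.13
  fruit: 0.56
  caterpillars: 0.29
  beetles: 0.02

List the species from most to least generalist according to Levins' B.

morphospecies III > morphospecies IV > morphospecies I

Σp_IIIᵢ² = 0.24² + 0.24² + 0.34² + 0.18² = 0.0576 + 0.0576 + 0.1156 + 0.0324 = 0.2632
B_III = 1 / 0.2632 = 3.7994
Σp_Iᵢ² = 0.02² + 0.09² + 0.82² + 0.07² = 0.0004 + 0.0081 + 0.6724 + 0.0049 = 0.6858
B_I = 1 / 0.6858 = 1.4582
Σp_IVᵢ² = 0.13² + 0.56² + 0.29² + 0.02² = 0.0169 + 0.3136 + 0.0841 + 0.0004 = 0.4150
B_IV = 1 / 0.4150 = 2.4096
Ranking by B (broadest → narrowest): morphospecies III (3.80) > morphospecies IV (2.41) > morphospecies I (1.46)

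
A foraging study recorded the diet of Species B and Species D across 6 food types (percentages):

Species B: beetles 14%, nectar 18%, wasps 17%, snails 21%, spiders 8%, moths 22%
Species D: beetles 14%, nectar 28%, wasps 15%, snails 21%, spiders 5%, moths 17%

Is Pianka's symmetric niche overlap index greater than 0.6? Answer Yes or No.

Yes

Convert percentages to proportions (divide by 100).
Σ p₁ᵢp₂ᵢ = 0.0196 + 0.0504 + 0.0255 + 0.0441 + 0.0040 + 0.0374 = 0.1810
Σp_1ᵢ² = 0.14² + 0.18² + 0.17² + 0.21² + 0.08² + 0.22² = 0.0196 + 0.0324 + 0.0289 + 0.0441 + 0.0064 + 0.0484 = 0.1798
Σp_2ᵢ² = 0.14² + 0.28² + 0.15² + 0.21² + 0.05² + 0.17² = 0.0196 + 0.0784 + 0.0225 + 0.0441 + 0.0025 + 0.0289 = 0.1960
O = 0.1810 / √(0.1798 × 0.1960) = 0.1810 / 0.18773 = 0.9642
O = 0.9642 > 0.6 → Yes.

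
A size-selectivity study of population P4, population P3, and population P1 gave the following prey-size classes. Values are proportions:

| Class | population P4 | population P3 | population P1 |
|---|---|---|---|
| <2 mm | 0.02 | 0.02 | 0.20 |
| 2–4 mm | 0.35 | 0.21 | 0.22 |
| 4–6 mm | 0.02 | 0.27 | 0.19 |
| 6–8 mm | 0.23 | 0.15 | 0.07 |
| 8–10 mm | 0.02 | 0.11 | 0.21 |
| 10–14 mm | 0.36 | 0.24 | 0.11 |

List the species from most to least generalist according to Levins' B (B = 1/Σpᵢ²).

population P1 > population P3 > population P4

Σp_P4ᵢ² = 0.02² + 0.35² + 0.02² + 0.23² + 0.02² + 0.36² = 0.0004 + 0.1225 + 0.0004 + 0.0529 + 0.0004 + 0.1296 = 0.3062
B_P4 = 1 / 0.3062 = 3.2658
Σp_P3ᵢ² = 0.02² + 0.21² + 0.27² + 0.15² + 0.11² + 0.24² = 0.0004 + 0.0441 + 0.0729 + 0.0225 + 0.0121 + 0.0576 = 0.2096
B_P3 = 1 / 0.2096 = 4.7710
Σp_P1ᵢ² = 0.20² + 0.22² + 0.19² + 0.07² + 0.21² + 0.11² = 0.0400 + 0.0484 + 0.0361 + 0.0049 + 0.0441 + 0.0121 = 0.1856
B_P1 = 1 / 0.1856 = 5.3879
Ranking by B (broadest → narrowest): population P1 (5.39) > population P3 (4.77) > population P4 (3.27)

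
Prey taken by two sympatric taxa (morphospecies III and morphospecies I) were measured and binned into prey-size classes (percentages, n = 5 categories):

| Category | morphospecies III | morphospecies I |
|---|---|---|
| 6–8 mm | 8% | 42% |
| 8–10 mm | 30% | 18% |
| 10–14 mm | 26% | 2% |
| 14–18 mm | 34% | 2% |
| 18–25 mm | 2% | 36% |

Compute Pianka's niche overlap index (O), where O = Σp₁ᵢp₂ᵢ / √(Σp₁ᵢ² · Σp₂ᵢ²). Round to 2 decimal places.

0.35

Convert percentages to proportions (divide by 100).
Σ p₁ᵢp₂ᵢ = 0.0336 + 0.0540 + 0.0052 + 0.0068 + 0.0072 = 0.1068
Σp_1ᵢ² = 0.08² + 0.30² + 0.26² + 0.34² + 0.02² = 0.0064 + 0.0900 + 0.0676 + 0.1156 + 0.0004 = 0.2800
Σp_2ᵢ² = 0.42² + 0.18² + 0.02² + 0.02² + 0.36² = 0.1764 + 0.0324 + 0.0004 + 0.0004 + 0.1296 = 0.3392
O = 0.1068 / √(0.2800 × 0.3392) = 0.1068 / 0.30818 = 0.3466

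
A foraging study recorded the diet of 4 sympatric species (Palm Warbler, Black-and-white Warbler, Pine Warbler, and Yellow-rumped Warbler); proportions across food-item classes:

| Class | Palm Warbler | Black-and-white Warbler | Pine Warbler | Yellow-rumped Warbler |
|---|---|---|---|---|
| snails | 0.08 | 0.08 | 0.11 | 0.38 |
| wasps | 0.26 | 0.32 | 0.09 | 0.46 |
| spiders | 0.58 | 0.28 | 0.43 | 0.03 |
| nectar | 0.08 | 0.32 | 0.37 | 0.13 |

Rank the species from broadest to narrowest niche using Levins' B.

Σp_Palmᵢ² = 0.08² + 0.26² + 0.58² + 0.08² = 0.0064 + 0.0676 + 0.3364 + 0.0064 = 0.4168
B_Palm = 1 / 0.4168 = 2.3992
Σp_Blacᵢ² = 0.08² + 0.32² + 0.28² + 0.32² = 0.0064 + 0.1024 + 0.0784 + 0.1024 = 0.2896
B_Blac = 1 / 0.2896 = 3.4530
Σp_Pineᵢ² = 0.11² + 0.09² + 0.43² + 0.37² = 0.0121 + 0.0081 + 0.1849 + 0.1369 = 0.3420
B_Pine = 1 / 0.3420 = 2.9240
Σp_Yellᵢ² = 0.38² + 0.46² + 0.03² + 0.13² = 0.1444 + 0.2116 + 0.0009 + 0.0169 = 0.3738
B_Yell = 1 / 0.3738 = 2.6752
Ranking by B (broadest → narrowest): Black-and-white Warbler (3.45) > Pine Warbler (2.92) > Yellow-rumped Warbler (2.68) > Palm Warbler (2.40)

Black-and-white Warbler > Pine Warbler > Yellow-rumped Warbler > Palm Warbler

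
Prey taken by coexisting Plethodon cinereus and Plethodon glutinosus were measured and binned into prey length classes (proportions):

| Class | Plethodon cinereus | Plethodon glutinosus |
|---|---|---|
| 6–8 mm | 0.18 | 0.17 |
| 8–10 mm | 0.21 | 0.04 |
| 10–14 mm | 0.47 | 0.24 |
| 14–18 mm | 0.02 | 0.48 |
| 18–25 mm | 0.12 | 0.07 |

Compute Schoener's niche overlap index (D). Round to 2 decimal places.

Σ|p₁ᵢ − p₂ᵢ| = 0.01 + 0.17 + 0.23 + 0.46 + 0.05 = 0.92
D = 1 − ½ × 0.92 = 1 − 0.460 = 0.5400

0.54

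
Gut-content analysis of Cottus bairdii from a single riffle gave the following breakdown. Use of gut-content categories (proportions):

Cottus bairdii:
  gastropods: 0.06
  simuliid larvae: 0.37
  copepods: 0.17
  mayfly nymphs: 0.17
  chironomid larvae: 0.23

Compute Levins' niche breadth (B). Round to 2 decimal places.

3.98

Σpᵢ² = 0.06² + 0.37² + 0.17² + 0.17² + 0.23² = 0.0036 + 0.1369 + 0.0289 + 0.0289 + 0.0529 = 0.2512
B = 1 / 0.2512 = 3.9809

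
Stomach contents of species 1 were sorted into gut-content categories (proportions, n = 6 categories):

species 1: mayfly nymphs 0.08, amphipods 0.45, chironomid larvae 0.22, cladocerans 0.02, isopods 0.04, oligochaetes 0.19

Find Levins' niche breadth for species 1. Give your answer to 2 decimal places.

3.39

Σpᵢ² = 0.08² + 0.45² + 0.22² + 0.02² + 0.04² + 0.19² = 0.0064 + 0.2025 + 0.0484 + 0.0004 + 0.0016 + 0.0361 = 0.2954
B = 1 / 0.2954 = 3.3852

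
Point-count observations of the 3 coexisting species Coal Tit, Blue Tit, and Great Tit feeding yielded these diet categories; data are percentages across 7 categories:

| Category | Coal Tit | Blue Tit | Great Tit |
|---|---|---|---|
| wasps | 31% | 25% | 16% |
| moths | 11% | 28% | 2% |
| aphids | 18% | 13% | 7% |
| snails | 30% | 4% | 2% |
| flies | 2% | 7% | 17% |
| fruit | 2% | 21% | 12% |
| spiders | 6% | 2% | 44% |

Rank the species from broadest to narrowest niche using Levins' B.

Blue Tit > Coal Tit > Great Tit

Convert percentages to proportions (divide by 100).
Σp_Coalᵢ² = 0.31² + 0.11² + 0.18² + 0.30² + 0.02² + 0.02² + 0.06² = 0.0961 + 0.0121 + 0.0324 + 0.0900 + 0.0004 + 0.0004 + 0.0036 = 0.2350
B_Coal = 1 / 0.2350 = 4.2553
Σp_Blueᵢ² = 0.25² + 0.28² + 0.13² + 0.04² + 0.07² + 0.21² + 0.02² = 0.0625 + 0.0784 + 0.0169 + 0.0016 + 0.0049 + 0.0441 + 0.0004 = 0.2088
B_Blue = 1 / 0.2088 = 4.7893
Σp_Greaᵢ² = 0.16² + 0.02² + 0.07² + 0.02² + 0.17² + 0.12² + 0.44² = 0.0256 + 0.0004 + 0.0049 + 0.0004 + 0.0289 + 0.0144 + 0.1936 = 0.2682
B_Grea = 1 / 0.2682 = 3.7286
Ranking by B (broadest → narrowest): Blue Tit (4.79) > Coal Tit (4.26) > Great Tit (3.73)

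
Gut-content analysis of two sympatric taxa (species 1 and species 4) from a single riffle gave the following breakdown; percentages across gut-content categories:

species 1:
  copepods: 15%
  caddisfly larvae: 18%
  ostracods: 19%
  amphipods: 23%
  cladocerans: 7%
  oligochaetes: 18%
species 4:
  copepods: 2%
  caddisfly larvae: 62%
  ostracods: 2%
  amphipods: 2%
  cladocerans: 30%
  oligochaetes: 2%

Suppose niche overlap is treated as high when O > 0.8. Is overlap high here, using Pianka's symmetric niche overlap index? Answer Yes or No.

Convert percentages to proportions (divide by 100).
Σ p₁ᵢp₂ᵢ = 0.0030 + 0.1116 + 0.0038 + 0.0046 + 0.0210 + 0.0036 = 0.1476
Σp_1ᵢ² = 0.15² + 0.18² + 0.19² + 0.23² + 0.07² + 0.18² = 0.0225 + 0.0324 + 0.0361 + 0.0529 + 0.0049 + 0.0324 = 0.1812
Σp_2ᵢ² = 0.02² + 0.62² + 0.02² + 0.02² + 0.30² + 0.02² = 0.0004 + 0.3844 + 0.0004 + 0.0004 + 0.0900 + 0.0004 = 0.4760
O = 0.1476 / √(0.1812 × 0.4760) = 0.1476 / 0.29369 = 0.5026
O = 0.5026 < 0.8 → No.

No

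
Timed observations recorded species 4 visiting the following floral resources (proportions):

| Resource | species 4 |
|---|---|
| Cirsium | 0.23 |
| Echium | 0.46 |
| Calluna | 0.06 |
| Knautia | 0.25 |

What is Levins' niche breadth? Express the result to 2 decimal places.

3.02

Σpᵢ² = 0.23² + 0.46² + 0.06² + 0.25² = 0.0529 + 0.2116 + 0.0036 + 0.0625 = 0.3306
B = 1 / 0.3306 = 3.0248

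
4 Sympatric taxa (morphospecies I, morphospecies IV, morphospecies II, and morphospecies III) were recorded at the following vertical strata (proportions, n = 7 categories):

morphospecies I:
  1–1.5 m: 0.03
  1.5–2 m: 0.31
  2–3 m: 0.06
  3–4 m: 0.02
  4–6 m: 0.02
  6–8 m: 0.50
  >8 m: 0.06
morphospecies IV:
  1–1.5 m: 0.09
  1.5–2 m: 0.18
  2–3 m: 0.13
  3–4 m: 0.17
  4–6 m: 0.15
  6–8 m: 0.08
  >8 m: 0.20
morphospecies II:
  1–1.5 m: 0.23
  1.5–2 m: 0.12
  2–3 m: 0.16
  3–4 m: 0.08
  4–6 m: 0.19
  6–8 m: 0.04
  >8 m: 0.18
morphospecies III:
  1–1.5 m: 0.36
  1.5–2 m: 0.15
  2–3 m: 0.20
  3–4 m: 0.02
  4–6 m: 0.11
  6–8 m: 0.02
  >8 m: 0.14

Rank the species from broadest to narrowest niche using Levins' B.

Σp_Iᵢ² = 0.03² + 0.31² + 0.06² + 0.02² + 0.02² + 0.50² + 0.06² = 0.0009 + 0.0961 + 0.0036 + 0.0004 + 0.0004 + 0.2500 + 0.0036 = 0.3550
B_I = 1 / 0.3550 = 2.8169
Σp_IVᵢ² = 0.09² + 0.18² + 0.13² + 0.17² + 0.15² + 0.08² + 0.20² = 0.0081 + 0.0324 + 0.0169 + 0.0289 + 0.0225 + 0.0064 + 0.0400 = 0.1552
B_IV = 1 / 0.1552 = 6.4433
Σp_IIᵢ² = 0.23² + 0.12² + 0.16² + 0.08² + 0.19² + 0.04² + 0.18² = 0.0529 + 0.0144 + 0.0256 + 0.0064 + 0.0361 + 0.0016 + 0.0324 = 0.1694
B_II = 1 / 0.1694 = 5.9032
Σp_IIIᵢ² = 0.36² + 0.15² + 0.20² + 0.02² + 0.11² + 0.02² + 0.14² = 0.1296 + 0.0225 + 0.0400 + 0.0004 + 0.0121 + 0.0004 + 0.0196 = 0.2246
B_III = 1 / 0.2246 = 4.4524
Ranking by B (broadest → narrowest): morphospecies IV (6.44) > morphospecies II (5.90) > morphospecies III (4.45) > morphospecies I (2.82)

morphospecies IV > morphospecies II > morphospecies III > morphospecies I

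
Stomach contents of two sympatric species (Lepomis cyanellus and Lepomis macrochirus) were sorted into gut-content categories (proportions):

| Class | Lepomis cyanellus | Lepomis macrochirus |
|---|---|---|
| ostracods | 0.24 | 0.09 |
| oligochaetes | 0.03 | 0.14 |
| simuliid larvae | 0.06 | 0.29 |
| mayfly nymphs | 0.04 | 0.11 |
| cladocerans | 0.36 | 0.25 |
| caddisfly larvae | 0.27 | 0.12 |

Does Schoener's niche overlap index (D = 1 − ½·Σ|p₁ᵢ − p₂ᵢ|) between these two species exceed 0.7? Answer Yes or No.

No

Σ|p₁ᵢ − p₂ᵢ| = 0.15 + 0.11 + 0.23 + 0.07 + 0.11 + 0.15 = 0.82
D = 1 − ½ × 0.82 = 1 − 0.410 = 0.5900
D = 0.5900 < 0.7 → No.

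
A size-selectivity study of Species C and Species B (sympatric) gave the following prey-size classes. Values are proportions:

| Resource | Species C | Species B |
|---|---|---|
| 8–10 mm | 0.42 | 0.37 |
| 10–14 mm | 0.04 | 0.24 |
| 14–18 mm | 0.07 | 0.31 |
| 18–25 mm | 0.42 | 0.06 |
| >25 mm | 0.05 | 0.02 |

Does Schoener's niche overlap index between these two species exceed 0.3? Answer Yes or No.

Yes

Σ|p₁ᵢ − p₂ᵢ| = 0.05 + 0.20 + 0.24 + 0.36 + 0.03 = 0.88
D = 1 − ½ × 0.88 = 1 − 0.440 = 0.5600
D = 0.5600 > 0.3 → Yes.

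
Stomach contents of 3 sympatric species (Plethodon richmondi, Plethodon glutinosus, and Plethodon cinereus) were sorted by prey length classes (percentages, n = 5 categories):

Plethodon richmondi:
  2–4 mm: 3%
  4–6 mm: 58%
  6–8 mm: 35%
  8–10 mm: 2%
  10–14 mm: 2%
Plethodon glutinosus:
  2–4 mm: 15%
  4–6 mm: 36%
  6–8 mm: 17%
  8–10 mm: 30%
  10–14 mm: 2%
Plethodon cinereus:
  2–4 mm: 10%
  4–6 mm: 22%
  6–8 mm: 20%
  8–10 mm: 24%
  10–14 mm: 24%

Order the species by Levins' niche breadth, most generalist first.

Convert percentages to proportions (divide by 100).
Σp_richᵢ² = 0.03² + 0.58² + 0.35² + 0.02² + 0.02² = 0.0009 + 0.3364 + 0.1225 + 0.0004 + 0.0004 = 0.4606
B_rich = 1 / 0.4606 = 2.1711
Σp_glutᵢ² = 0.15² + 0.36² + 0.17² + 0.30² + 0.02² = 0.0225 + 0.1296 + 0.0289 + 0.0900 + 0.0004 = 0.2714
B_glut = 1 / 0.2714 = 3.6846
Σp_cineᵢ² = 0.10² + 0.22² + 0.20² + 0.24² + 0.24² = 0.0100 + 0.0484 + 0.0400 + 0.0576 + 0.0576 = 0.2136
B_cine = 1 / 0.2136 = 4.6816
Ranking by B (broadest → narrowest): Plethodon cinereus (4.68) > Plethodon glutinosus (3.68) > Plethodon richmondi (2.17)

Plethodon cinereus > Plethodon glutinosus > Plethodon richmondi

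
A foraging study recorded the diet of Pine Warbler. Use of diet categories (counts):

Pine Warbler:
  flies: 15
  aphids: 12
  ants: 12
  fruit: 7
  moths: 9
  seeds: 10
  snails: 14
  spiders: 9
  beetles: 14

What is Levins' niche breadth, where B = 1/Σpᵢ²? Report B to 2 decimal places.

Proportions for Pine Warbler (n=102): 15/102=0.1471, 12/102=0.1176, 12/102=0.1176, 7/102=0.0686, 9/102=0.0882, 10/102=0.0980, 14/102=0.1373, 9/102=0.0882, 14/102=0.1373
Σpᵢ² = 0.1471² + 0.1176² + 0.1176² + 0.0686² + 0.0882² + 0.0980² + 0.1373² + 0.0882² + 0.1373² = 0.021638 + 0.013830 + 0.013830 + 0.004706 + 0.007779 + 0.009604 + 0.018851 + 0.007779 + 0.018851 = 0.116868
B = 1 / 0.116868 = 8.5567

8.56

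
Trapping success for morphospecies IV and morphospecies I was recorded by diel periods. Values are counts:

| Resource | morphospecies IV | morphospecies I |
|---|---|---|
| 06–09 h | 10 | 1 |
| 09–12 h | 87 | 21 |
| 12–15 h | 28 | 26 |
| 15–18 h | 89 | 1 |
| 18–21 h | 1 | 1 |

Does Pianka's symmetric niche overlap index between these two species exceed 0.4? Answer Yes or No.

Proportions for morphospecies IV (n=215): 10/215=0.0465, 87/215=0.4047, 28/215=0.1302, 89/215=0.4140, 1/215=0.0047
Proportions for morphospecies I (n=50): 1/50=0.0200, 21/50=0.4200, 26/50=0.5200, 1/50=0.0200, 1/50=0.0200
Σ p₁ᵢp₂ᵢ = 0.000930 + 0.169974 + 0.067704 + 0.008280 + 0.000094 = 0.246982
Σp_1ᵢ² = 0.0465² + 0.4047² + 0.1302² + 0.4140² + 0.0047² = 0.002162 + 0.163782 + 0.016952 + 0.171396 + 0.000022 = 0.354314
Σp_2ᵢ² = 0.0200² + 0.4200² + 0.5200² + 0.0200² + 0.0200² = 0.000400 + 0.176400 + 0.270400 + 0.000400 + 0.000400 = 0.448000
O = 0.246982 / √(0.354314 × 0.448000) = 0.246982 / 0.3984127 = 0.6199
O = 0.6199 > 0.4 → Yes.

Yes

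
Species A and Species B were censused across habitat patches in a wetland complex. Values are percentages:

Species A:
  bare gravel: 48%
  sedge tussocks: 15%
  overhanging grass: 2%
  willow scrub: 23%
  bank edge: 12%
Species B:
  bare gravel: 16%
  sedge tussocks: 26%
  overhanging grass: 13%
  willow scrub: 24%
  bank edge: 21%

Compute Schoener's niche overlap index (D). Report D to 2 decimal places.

Convert percentages to proportions (divide by 100).
Σ|p₁ᵢ − p₂ᵢ| = 0.32 + 0.11 + 0.11 + 0.01 + 0.09 = 0.64
D = 1 − ½ × 0.64 = 1 − 0.320 = 0.6800

0.68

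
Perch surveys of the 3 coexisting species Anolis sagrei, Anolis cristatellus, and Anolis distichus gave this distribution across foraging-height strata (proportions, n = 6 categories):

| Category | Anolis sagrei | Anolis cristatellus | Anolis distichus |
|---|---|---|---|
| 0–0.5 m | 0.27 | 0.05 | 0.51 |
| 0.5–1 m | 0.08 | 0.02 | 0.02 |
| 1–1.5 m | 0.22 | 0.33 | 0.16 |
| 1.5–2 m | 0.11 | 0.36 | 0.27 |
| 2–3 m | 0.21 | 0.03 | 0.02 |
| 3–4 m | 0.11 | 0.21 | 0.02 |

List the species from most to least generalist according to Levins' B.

Σp_sagrᵢ² = 0.27² + 0.08² + 0.22² + 0.11² + 0.21² + 0.11² = 0.0729 + 0.0064 + 0.0484 + 0.0121 + 0.0441 + 0.0121 = 0.1960
B_sagr = 1 / 0.1960 = 5.1020
Σp_crisᵢ² = 0.05² + 0.02² + 0.33² + 0.36² + 0.03² + 0.21² = 0.0025 + 0.0004 + 0.1089 + 0.1296 + 0.0009 + 0.0441 = 0.2864
B_cris = 1 / 0.2864 = 3.4916
Σp_distᵢ² = 0.51² + 0.02² + 0.16² + 0.27² + 0.02² + 0.02² = 0.2601 + 0.0004 + 0.0256 + 0.0729 + 0.0004 + 0.0004 = 0.3598
B_dist = 1 / 0.3598 = 2.7793
Ranking by B (broadest → narrowest): Anolis sagrei (5.10) > Anolis cristatellus (3.49) > Anolis distichus (2.78)

Anolis sagrei > Anolis cristatellus > Anolis distichus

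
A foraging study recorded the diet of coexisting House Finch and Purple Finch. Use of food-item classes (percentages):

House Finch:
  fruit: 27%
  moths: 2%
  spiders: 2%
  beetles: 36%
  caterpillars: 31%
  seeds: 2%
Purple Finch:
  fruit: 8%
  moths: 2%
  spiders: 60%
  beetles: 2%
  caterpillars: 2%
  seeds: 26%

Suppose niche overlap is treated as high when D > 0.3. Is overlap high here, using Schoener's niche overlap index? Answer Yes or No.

Convert percentages to proportions (divide by 100).
Σ|p₁ᵢ − p₂ᵢ| = 0.19 + 0.00 + 0.58 + 0.34 + 0.29 + 0.24 = 1.64
D = 1 − ½ × 1.64 = 1 − 0.820 = 0.1800
D = 0.1800 < 0.3 → No.

No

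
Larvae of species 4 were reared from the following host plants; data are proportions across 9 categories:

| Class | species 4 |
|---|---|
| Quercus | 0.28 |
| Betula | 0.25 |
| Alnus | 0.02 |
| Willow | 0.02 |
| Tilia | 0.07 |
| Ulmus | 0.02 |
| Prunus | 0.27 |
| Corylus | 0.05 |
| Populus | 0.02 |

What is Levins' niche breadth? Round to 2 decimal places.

Σpᵢ² = 0.28² + 0.25² + 0.02² + 0.02² + 0.07² + 0.02² + 0.27² + 0.05² + 0.02² = 0.0784 + 0.0625 + 0.0004 + 0.0004 + 0.0049 + 0.0004 + 0.0729 + 0.0025 + 0.0004 = 0.2228
B = 1 / 0.2228 = 4.4883

4.49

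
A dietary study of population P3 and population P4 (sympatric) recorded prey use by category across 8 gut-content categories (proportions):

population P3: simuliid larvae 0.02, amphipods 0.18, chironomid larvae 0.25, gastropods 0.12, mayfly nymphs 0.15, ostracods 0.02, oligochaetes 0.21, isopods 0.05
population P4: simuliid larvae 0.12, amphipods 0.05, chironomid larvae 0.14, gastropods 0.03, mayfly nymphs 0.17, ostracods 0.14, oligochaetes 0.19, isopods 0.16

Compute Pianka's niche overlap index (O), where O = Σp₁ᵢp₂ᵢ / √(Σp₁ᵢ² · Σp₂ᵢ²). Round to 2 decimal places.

0.78

Σ p₁ᵢp₂ᵢ = 0.0024 + 0.0090 + 0.0350 + 0.0036 + 0.0255 + 0.0028 + 0.0399 + 0.0080 = 0.1262
Σp_1ᵢ² = 0.02² + 0.18² + 0.25² + 0.12² + 0.15² + 0.02² + 0.21² + 0.05² = 0.0004 + 0.0324 + 0.0625 + 0.0144 + 0.0225 + 0.0004 + 0.0441 + 0.0025 = 0.1792
Σp_2ᵢ² = 0.12² + 0.05² + 0.14² + 0.03² + 0.17² + 0.14² + 0.19² + 0.16² = 0.0144 + 0.0025 + 0.0196 + 0.0009 + 0.0289 + 0.0196 + 0.0361 + 0.0256 = 0.1476
O = 0.1262 / √(0.1792 × 0.1476) = 0.1262 / 0.16263 = 0.7760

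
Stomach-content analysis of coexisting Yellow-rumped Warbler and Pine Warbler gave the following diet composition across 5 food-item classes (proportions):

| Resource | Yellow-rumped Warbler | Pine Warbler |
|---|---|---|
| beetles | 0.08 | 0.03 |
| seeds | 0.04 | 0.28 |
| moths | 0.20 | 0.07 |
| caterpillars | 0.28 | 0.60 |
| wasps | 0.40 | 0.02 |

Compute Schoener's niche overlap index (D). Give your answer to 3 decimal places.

0.440

Σ|p₁ᵢ − p₂ᵢ| = 0.05 + 0.24 + 0.13 + 0.32 + 0.38 = 1.12
D = 1 − ½ × 1.12 = 1 − 0.560 = 0.44000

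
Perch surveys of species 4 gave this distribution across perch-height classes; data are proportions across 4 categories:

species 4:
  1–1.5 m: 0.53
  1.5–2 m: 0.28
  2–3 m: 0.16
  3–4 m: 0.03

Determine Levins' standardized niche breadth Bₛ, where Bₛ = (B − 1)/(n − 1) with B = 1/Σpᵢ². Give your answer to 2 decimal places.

Σpᵢ² = 0.53² + 0.28² + 0.16² + 0.03² = 0.2809 + 0.0784 + 0.0256 + 0.0009 = 0.3858
B = 1 / 0.3858 = 2.5920
Bₛ = (B − 1)/(n − 1) = (2.5920 − 1)/(4 − 1) = 1.5920/3 = 0.5307

0.53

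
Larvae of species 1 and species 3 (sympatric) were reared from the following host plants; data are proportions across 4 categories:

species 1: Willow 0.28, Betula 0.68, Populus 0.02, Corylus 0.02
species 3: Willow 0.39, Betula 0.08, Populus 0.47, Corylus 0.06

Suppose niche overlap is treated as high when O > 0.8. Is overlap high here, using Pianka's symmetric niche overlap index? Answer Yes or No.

No

Σ p₁ᵢp₂ᵢ = 0.1092 + 0.0544 + 0.0094 + 0.0012 = 0.1742
Σp_1ᵢ² = 0.28² + 0.68² + 0.02² + 0.02² = 0.0784 + 0.4624 + 0.0004 + 0.0004 = 0.5416
Σp_2ᵢ² = 0.39² + 0.08² + 0.47² + 0.06² = 0.1521 + 0.0064 + 0.2209 + 0.0036 = 0.3830
O = 0.1742 / √(0.5416 × 0.3830) = 0.1742 / 0.45545 = 0.3825
O = 0.3825 < 0.8 → No.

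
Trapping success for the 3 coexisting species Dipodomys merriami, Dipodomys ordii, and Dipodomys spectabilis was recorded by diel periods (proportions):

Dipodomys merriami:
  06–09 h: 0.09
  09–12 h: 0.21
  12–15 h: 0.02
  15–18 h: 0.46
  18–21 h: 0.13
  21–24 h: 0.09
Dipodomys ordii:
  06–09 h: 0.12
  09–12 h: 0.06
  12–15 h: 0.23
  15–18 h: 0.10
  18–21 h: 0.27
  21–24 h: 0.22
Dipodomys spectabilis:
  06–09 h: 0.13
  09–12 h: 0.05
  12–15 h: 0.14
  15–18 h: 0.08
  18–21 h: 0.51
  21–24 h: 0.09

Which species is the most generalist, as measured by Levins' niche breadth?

Dipodomys ordii

Σp_merrᵢ² = 0.09² + 0.21² + 0.02² + 0.46² + 0.13² + 0.09² = 0.0081 + 0.0441 + 0.0004 + 0.2116 + 0.0169 + 0.0081 = 0.2892
B_merr = 1 / 0.2892 = 3.4578
Σp_ordiᵢ² = 0.12² + 0.06² + 0.23² + 0.10² + 0.27² + 0.22² = 0.0144 + 0.0036 + 0.0529 + 0.0100 + 0.0729 + 0.0484 = 0.2022
B_ordi = 1 / 0.2022 = 4.9456
Σp_specᵢ² = 0.13² + 0.05² + 0.14² + 0.08² + 0.51² + 0.09² = 0.0169 + 0.0025 + 0.0196 + 0.0064 + 0.2601 + 0.0081 = 0.3136
B_spec = 1 / 0.3136 = 3.1888
Highest B → broadest niche (most generalist): Dipodomys ordii (B = 4.95).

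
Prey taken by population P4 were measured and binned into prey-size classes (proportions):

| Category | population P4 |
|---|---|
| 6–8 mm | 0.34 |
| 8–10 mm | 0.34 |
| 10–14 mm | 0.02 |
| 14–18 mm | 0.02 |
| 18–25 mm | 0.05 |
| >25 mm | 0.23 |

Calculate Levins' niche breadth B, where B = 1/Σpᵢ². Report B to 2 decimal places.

Σpᵢ² = 0.34² + 0.34² + 0.02² + 0.02² + 0.05² + 0.23² = 0.1156 + 0.1156 + 0.0004 + 0.0004 + 0.0025 + 0.0529 = 0.2874
B = 1 / 0.2874 = 3.4795

3.48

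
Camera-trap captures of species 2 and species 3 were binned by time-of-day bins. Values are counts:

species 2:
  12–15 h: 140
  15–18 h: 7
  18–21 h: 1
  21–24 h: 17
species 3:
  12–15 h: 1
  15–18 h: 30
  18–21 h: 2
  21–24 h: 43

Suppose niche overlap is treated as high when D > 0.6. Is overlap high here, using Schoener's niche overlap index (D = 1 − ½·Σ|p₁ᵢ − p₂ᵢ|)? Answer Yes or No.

Proportions for species 2 (n=165): 140/165=0.8485, 7/165=0.0424, 1/165=0.0061, 17/165=0.1030
Proportions for species 3 (n=76): 1/76=0.0132, 30/76=0.3947, 2/76=0.0263, 43/76=0.5658
Σ|p₁ᵢ − p₂ᵢ| = 0.8353 + 0.3523 + 0.0202 + 0.4628 = 1.6706
D = 1 − ½ × 1.6706 = 1 − 0.83530 = 0.16470
D = 0.16470 < 0.6 → No.

No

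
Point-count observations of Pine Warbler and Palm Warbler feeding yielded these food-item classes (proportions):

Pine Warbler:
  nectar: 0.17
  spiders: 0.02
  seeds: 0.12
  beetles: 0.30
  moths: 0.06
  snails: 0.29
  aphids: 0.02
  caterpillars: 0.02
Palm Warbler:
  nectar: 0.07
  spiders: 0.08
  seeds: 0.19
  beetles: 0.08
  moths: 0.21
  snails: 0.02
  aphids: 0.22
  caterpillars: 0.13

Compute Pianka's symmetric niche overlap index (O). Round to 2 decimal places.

Σ p₁ᵢp₂ᵢ = 0.0119 + 0.0016 + 0.0228 + 0.0240 + 0.0126 + 0.0058 + 0.0044 + 0.0026 = 0.0857
Σp_1ᵢ² = 0.17² + 0.02² + 0.12² + 0.30² + 0.06² + 0.29² + 0.02² + 0.02² = 0.0289 + 0.0004 + 0.0144 + 0.0900 + 0.0036 + 0.0841 + 0.0004 + 0.0004 = 0.2222
Σp_2ᵢ² = 0.07² + 0.08² + 0.19² + 0.08² + 0.21² + 0.02² + 0.22² + 0.13² = 0.0049 + 0.0064 + 0.0361 + 0.0064 + 0.0441 + 0.0004 + 0.0484 + 0.0169 = 0.1636
O = 0.0857 / √(0.2222 × 0.1636) = 0.0857 / 0.19066 = 0.4495

0.45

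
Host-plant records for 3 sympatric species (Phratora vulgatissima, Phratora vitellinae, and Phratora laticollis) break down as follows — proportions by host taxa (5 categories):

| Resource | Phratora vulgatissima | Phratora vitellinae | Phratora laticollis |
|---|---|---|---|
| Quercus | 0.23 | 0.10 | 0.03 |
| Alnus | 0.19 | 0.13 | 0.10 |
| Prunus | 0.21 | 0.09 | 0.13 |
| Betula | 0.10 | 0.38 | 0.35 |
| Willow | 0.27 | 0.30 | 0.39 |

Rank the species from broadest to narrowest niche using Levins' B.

Σp_vulgᵢ² = 0.23² + 0.19² + 0.21² + 0.10² + 0.27² = 0.0529 + 0.0361 + 0.0441 + 0.0100 + 0.0729 = 0.2160
B_vulg = 1 / 0.2160 = 4.6296
Σp_viteᵢ² = 0.10² + 0.13² + 0.09² + 0.38² + 0.30² = 0.0100 + 0.0169 + 0.0081 + 0.1444 + 0.0900 = 0.2694
B_vite = 1 / 0.2694 = 3.7120
Σp_latiᵢ² = 0.03² + 0.10² + 0.13² + 0.35² + 0.39² = 0.0009 + 0.0100 + 0.0169 + 0.1225 + 0.1521 = 0.3024
B_lati = 1 / 0.3024 = 3.3069
Ranking by B (broadest → narrowest): Phratora vulgatissima (4.63) > Phratora vitellinae (3.71) > Phratora laticollis (3.31)

Phratora vulgatissima > Phratora vitellinae > Phratora laticollis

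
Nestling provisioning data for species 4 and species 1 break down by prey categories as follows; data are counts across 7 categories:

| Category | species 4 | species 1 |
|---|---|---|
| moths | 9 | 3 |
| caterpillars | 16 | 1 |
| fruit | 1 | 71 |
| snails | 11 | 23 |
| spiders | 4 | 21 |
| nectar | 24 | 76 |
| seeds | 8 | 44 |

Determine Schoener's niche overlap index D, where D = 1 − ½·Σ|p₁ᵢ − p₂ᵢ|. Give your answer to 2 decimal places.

Proportions for species 4 (n=73): 9/73=0.1233, 16/73=0.2192, 1/73=0.0137, 11/73=0.1507, 4/73=0.0548, 24/73=0.3288, 8/73=0.1096
Proportions for species 1 (n=239): 3/239=0.0126, 1/239=0.0042, 71/239=0.2971, 23/239=0.0962, 21/239=0.0879, 76/239=0.3180, 44/239=0.1841
Σ|p₁ᵢ − p₂ᵢ| = 0.1107 + 0.2150 + 0.2834 + 0.0545 + 0.0331 + 0.0108 + 0.0745 = 0.7820
D = 1 − ½ × 0.7820 = 1 − 0.39100 = 0.60900

0.61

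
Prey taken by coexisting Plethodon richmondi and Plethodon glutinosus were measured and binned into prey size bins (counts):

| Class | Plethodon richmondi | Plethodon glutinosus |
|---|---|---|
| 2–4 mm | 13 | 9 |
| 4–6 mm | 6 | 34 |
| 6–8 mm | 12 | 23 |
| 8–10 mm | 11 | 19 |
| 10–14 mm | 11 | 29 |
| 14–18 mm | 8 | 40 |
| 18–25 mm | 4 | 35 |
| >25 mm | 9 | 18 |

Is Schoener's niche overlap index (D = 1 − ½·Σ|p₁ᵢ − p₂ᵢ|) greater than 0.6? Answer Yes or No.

Yes

Proportions for Plethodon richmondi (n=74): 13/74=0.1757, 6/74=0.0811, 12/74=0.1622, 11/74=0.1486, 11/74=0.1486, 8/74=0.1081, 4/74=0.0541, 9/74=0.1216
Proportions for Plethodon glutinosus (n=207): 9/207=0.0435, 34/207=0.1643, 23/207=0.1111, 19/207=0.0918, 29/207=0.1401, 40/207=0.1932, 35/207=0.1691, 18/207=0.0870
Σ|p₁ᵢ − p₂ᵢ| = 0.1322 + 0.0832 + 0.0511 + 0.0568 + 0.0085 + 0.0851 + 0.1150 + 0.0346 = 0.5665
D = 1 − ½ × 0.5665 = 1 − 0.28325 = 0.71675
D = 0.71675 > 0.6 → Yes.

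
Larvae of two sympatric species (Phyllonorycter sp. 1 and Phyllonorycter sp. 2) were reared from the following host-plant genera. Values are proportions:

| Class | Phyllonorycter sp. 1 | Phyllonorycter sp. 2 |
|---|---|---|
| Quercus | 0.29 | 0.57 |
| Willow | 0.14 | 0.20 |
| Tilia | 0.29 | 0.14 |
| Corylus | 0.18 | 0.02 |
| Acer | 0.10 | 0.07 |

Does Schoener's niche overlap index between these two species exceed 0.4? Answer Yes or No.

Yes

Σ|p₁ᵢ − p₂ᵢ| = 0.28 + 0.06 + 0.15 + 0.16 + 0.03 = 0.68
D = 1 − ½ × 0.68 = 1 − 0.340 = 0.6600
D = 0.6600 > 0.4 → Yes.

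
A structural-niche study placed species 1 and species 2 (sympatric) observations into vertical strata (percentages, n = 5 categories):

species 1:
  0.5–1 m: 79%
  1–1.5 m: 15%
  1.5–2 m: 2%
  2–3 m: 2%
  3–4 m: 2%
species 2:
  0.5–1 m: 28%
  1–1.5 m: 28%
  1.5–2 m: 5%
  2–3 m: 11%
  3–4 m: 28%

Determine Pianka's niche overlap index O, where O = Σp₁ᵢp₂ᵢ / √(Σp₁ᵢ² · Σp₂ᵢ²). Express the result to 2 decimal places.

0.68

Convert percentages to proportions (divide by 100).
Σ p₁ᵢp₂ᵢ = 0.2212 + 0.0420 + 0.0010 + 0.0022 + 0.0056 = 0.2720
Σp_1ᵢ² = 0.79² + 0.15² + 0.02² + 0.02² + 0.02² = 0.6241 + 0.0225 + 0.0004 + 0.0004 + 0.0004 = 0.6478
Σp_2ᵢ² = 0.28² + 0.28² + 0.05² + 0.11² + 0.28² = 0.0784 + 0.0784 + 0.0025 + 0.0121 + 0.0784 = 0.2498
O = 0.2720 / √(0.6478 × 0.2498) = 0.2720 / 0.40227 = 0.6762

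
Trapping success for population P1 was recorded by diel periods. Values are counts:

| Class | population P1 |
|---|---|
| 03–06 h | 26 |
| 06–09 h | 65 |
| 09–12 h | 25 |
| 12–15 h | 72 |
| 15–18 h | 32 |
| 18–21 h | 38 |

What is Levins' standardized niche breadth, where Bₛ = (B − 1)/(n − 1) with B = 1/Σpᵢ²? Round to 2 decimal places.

Proportions for population P1 (n=258): 26/258=0.1008, 65/258=0.2519, 25/258=0.0969, 72/258=0.2791, 32/258=0.1240, 38/258=0.1473
Σpᵢ² = 0.1008² + 0.2519² + 0.0969² + 0.2791² + 0.1240² + 0.1473² = 0.010161 + 0.063454 + 0.009390 + 0.077897 + 0.015376 + 0.021697 = 0.197975
B = 1 / 0.197975 = 5.0511
Bₛ = (B − 1)/(n − 1) = (5.0511 − 1)/(6 − 1) = 4.0511/5 = 0.8102

0.81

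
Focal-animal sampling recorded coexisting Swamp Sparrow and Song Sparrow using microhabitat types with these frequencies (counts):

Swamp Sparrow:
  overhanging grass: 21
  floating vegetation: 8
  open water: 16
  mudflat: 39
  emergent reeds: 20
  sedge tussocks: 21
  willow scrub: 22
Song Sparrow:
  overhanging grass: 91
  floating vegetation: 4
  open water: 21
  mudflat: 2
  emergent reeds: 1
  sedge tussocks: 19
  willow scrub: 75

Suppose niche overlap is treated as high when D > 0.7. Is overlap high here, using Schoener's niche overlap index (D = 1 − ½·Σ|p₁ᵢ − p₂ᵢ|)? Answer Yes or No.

Proportions for Swamp Sparrow (n=147): 21/147=0.1429, 8/147=0.0544, 16/147=0.1088, 39/147=0.2653, 20/147=0.1361, 21/147=0.1429, 22/147=0.1497
Proportions for Song Sparrow (n=213): 91/213=0.4272, 4/213=0.0188, 21/213=0.0986, 2/213=0.0094, 1/213=0.0047, 19/213=0.0892, 75/213=0.3521
Σ|p₁ᵢ − p₂ᵢ| = 0.2843 + 0.0356 + 0.0102 + 0.2559 + 0.1314 + 0.0537 + 0.2024 = 0.9735
D = 1 − ½ × 0.9735 = 1 − 0.48675 = 0.51325
D = 0.51325 < 0.7 → No.

No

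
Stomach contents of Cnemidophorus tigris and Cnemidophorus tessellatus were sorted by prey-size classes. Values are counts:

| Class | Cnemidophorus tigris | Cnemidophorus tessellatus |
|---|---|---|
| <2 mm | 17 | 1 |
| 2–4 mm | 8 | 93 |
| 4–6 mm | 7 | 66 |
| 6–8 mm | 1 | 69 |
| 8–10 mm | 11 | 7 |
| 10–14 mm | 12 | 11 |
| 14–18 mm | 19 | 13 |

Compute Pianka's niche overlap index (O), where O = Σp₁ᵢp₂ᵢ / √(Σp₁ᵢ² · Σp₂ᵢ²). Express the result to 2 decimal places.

Proportions for Cnemidophorus tigris (n=75): 17/75=0.2267, 8/75=0.1067, 7/75=0.0933, 1/75=0.0133, 11/75=0.1467, 12/75=0.1600, 19/75=0.2533
Proportions for Cnemidophorus tessellatus (n=260): 1/260=0.0038, 93/260=0.3577, 66/260=0.2538, 69/260=0.2654, 7/260=0.0269, 11/260=0.0423, 13/260=0.0500
Σ p₁ᵢp₂ᵢ = 0.000861 + 0.038167 + 0.023680 + 0.003530 + 0.003946 + 0.006768 + 0.012665 = 0.089617
Σp_1ᵢ² = 0.2267² + 0.1067² + 0.0933² + 0.0133² + 0.1467² + 0.1600² + 0.2533² = 0.051393 + 0.011385 + 0.008705 + 0.000177 + 0.021521 + 0.025600 + 0.064161 = 0.182942
Σp_2ᵢ² = 0.0038² + 0.3577² + 0.2538² + 0.2654² + 0.0269² + 0.0423² + 0.0500² = 0.000014 + 0.127949 + 0.064414 + 0.070437 + 0.000724 + 0.001789 + 0.002500 = 0.267827
O = 0.089617 / √(0.182942 × 0.267827) = 0.089617 / 0.2213522 = 0.4049

0.40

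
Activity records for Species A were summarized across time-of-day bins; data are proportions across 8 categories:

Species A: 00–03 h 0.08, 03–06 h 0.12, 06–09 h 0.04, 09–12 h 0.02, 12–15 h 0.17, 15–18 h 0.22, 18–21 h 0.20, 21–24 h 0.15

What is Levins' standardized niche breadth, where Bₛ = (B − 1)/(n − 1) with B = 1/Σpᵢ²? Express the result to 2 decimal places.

Σpᵢ² = 0.08² + 0.12² + 0.04² + 0.02² + 0.17² + 0.22² + 0.20² + 0.15² = 0.0064 + 0.0144 + 0.0016 + 0.0004 + 0.0289 + 0.0484 + 0.0400 + 0.0225 = 0.1626
B = 1 / 0.1626 = 6.1501
Bₛ = (B − 1)/(n − 1) = (6.1501 − 1)/(8 − 1) = 5.1501/7 = 0.7357

0.74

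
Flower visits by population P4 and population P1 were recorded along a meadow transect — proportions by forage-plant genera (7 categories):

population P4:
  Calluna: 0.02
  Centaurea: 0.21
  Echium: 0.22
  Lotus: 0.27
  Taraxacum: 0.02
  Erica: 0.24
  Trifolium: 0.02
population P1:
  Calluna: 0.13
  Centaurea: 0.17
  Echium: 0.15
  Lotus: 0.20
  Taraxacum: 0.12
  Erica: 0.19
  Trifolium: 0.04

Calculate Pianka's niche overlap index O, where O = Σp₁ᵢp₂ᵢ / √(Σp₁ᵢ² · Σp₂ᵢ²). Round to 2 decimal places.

Σ p₁ᵢp₂ᵢ = 0.0026 + 0.0357 + 0.0330 + 0.0540 + 0.0024 + 0.0456 + 0.0008 = 0.1741
Σp_1ᵢ² = 0.02² + 0.21² + 0.22² + 0.27² + 0.02² + 0.24² + 0.02² = 0.0004 + 0.0441 + 0.0484 + 0.0729 + 0.0004 + 0.0576 + 0.0004 = 0.2242
Σp_2ᵢ² = 0.13² + 0.17² + 0.15² + 0.20² + 0.12² + 0.19² + 0.04² = 0.0169 + 0.0289 + 0.0225 + 0.0400 + 0.0144 + 0.0361 + 0.0016 = 0.1604
O = 0.1741 / √(0.2242 × 0.1604) = 0.1741 / 0.18964 = 0.9181

0.92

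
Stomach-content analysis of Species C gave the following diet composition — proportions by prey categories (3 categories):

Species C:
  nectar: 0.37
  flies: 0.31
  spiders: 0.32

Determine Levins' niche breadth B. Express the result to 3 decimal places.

Σpᵢ² = 0.37² + 0.31² + 0.32² = 0.1369 + 0.0961 + 0.1024 = 0.3354
B = 1 / 0.3354 = 2.98151

2.982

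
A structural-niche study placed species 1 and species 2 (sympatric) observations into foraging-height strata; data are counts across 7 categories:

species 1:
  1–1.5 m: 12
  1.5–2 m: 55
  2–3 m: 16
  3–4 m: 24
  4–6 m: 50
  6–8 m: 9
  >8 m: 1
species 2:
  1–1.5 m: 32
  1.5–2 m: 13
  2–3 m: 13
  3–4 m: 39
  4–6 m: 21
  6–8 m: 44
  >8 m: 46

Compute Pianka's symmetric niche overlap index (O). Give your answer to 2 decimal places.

Proportions for species 1 (n=167): 12/167=0.0719, 55/167=0.3293, 16/167=0.0958, 24/167=0.1437, 50/167=0.2994, 9/167=0.0539, 1/167=0.0060
Proportions for species 2 (n=208): 32/208=0.1538, 13/208=0.0625, 13/208=0.0625, 39/208=0.1875, 21/208=0.1010, 44/208=0.2115, 46/208=0.2212
Σ p₁ᵢp₂ᵢ = 0.011058 + 0.020581 + 0.005988 + 0.026944 + 0.030239 + 0.011400 + 0.001327 = 0.107537
Σp_1ᵢ² = 0.0719² + 0.3293² + 0.0958² + 0.1437² + 0.2994² + 0.0539² + 0.0060² = 0.005170 + 0.108438 + 0.009178 + 0.020650 + 0.089640 + 0.002905 + 0.000036 = 0.236017
Σp_2ᵢ² = 0.1538² + 0.0625² + 0.0625² + 0.1875² + 0.1010² + 0.2115² + 0.2212² = 0.023654 + 0.003906 + 0.003906 + 0.035156 + 0.010201 + 0.044732 + 0.048929 = 0.170484
O = 0.107537 / √(0.236017 × 0.170484) = 0.107537 / 0.2005919 = 0.5361

0.54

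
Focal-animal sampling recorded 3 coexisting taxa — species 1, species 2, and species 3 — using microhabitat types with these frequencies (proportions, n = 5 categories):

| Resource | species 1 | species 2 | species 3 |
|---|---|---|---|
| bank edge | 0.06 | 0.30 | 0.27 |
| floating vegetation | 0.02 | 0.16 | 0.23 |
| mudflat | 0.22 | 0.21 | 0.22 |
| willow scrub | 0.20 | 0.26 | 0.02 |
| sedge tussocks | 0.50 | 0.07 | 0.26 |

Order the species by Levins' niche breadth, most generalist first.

species 2 > species 3 > species 1

Σp_1ᵢ² = 0.06² + 0.02² + 0.22² + 0.20² + 0.50² = 0.0036 + 0.0004 + 0.0484 + 0.0400 + 0.2500 = 0.3424
B_1 = 1 / 0.3424 = 2.9206
Σp_2ᵢ² = 0.30² + 0.16² + 0.21² + 0.26² + 0.07² = 0.0900 + 0.0256 + 0.0441 + 0.0676 + 0.0049 = 0.2322
B_2 = 1 / 0.2322 = 4.3066
Σp_3ᵢ² = 0.27² + 0.23² + 0.22² + 0.02² + 0.26² = 0.0729 + 0.0529 + 0.0484 + 0.0004 + 0.0676 = 0.2422
B_3 = 1 / 0.2422 = 4.1288
Ranking by B (broadest → narrowest): species 2 (4.31) > species 3 (4.13) > species 1 (2.92)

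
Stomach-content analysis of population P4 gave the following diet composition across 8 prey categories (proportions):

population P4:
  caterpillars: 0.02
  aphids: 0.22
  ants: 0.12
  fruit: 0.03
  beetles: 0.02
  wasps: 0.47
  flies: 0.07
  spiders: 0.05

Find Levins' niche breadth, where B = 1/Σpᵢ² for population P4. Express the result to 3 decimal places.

3.415

Σpᵢ² = 0.02² + 0.22² + 0.12² + 0.03² + 0.02² + 0.47² + 0.07² + 0.05² = 0.0004 + 0.0484 + 0.0144 + 0.0009 + 0.0004 + 0.2209 + 0.0049 + 0.0025 = 0.2928
B = 1 / 0.2928 = 3.41530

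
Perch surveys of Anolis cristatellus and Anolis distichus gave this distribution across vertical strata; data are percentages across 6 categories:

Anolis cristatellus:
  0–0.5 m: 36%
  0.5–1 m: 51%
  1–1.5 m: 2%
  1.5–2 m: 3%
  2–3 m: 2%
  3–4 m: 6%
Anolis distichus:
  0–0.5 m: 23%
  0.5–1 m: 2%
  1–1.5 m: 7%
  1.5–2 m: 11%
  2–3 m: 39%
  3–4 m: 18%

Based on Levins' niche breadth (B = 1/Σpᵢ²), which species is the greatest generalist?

Convert percentages to proportions (divide by 100).
Σp_crisᵢ² = 0.36² + 0.51² + 0.02² + 0.03² + 0.02² + 0.06² = 0.1296 + 0.2601 + 0.0004 + 0.0009 + 0.0004 + 0.0036 = 0.3950
B_cris = 1 / 0.3950 = 2.5316
Σp_distᵢ² = 0.23² + 0.02² + 0.07² + 0.11² + 0.39² + 0.18² = 0.0529 + 0.0004 + 0.0049 + 0.0121 + 0.1521 + 0.0324 = 0.2548
B_dist = 1 / 0.2548 = 3.9246
Highest B → broadest niche (most generalist): Anolis distichus (B = 3.92).

Anolis distichus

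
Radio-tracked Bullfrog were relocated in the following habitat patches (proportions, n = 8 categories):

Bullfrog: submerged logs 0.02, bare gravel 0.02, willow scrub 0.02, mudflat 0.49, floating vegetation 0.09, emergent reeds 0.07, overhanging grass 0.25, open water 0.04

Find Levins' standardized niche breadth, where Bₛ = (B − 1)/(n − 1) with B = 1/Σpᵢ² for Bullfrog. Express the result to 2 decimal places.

0.31

Σpᵢ² = 0.02² + 0.02² + 0.02² + 0.49² + 0.09² + 0.07² + 0.25² + 0.04² = 0.0004 + 0.0004 + 0.0004 + 0.2401 + 0.0081 + 0.0049 + 0.0625 + 0.0016 = 0.3184
B = 1 / 0.3184 = 3.1407
Bₛ = (B − 1)/(n − 1) = (3.1407 − 1)/(8 − 1) = 2.1407/7 = 0.3058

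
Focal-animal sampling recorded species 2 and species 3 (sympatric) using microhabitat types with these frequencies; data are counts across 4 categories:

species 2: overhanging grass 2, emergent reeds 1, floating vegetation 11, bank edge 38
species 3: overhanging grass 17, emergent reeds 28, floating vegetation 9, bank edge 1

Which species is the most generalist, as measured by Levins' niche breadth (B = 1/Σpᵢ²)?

Proportions for species 2 (n=52): 2/52=0.0385, 1/52=0.0192, 11/52=0.2115, 38/52=0.7308
Proportions for species 3 (n=55): 17/55=0.3091, 28/55=0.5091, 9/55=0.1636, 1/55=0.0182
Σp_2ᵢ² = 0.0385² + 0.0192² + 0.2115² + 0.7308² = 0.001482 + 0.000369 + 0.044732 + 0.534069 = 0.580652
B_2 = 1 / 0.580652 = 1.7222
Σp_3ᵢ² = 0.3091² + 0.5091² + 0.1636² + 0.0182² = 0.095543 + 0.259183 + 0.026765 + 0.000331 = 0.381822
B_3 = 1 / 0.381822 = 2.6190
Highest B → broadest niche (most generalist): species 3 (B = 2.62).

species 3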